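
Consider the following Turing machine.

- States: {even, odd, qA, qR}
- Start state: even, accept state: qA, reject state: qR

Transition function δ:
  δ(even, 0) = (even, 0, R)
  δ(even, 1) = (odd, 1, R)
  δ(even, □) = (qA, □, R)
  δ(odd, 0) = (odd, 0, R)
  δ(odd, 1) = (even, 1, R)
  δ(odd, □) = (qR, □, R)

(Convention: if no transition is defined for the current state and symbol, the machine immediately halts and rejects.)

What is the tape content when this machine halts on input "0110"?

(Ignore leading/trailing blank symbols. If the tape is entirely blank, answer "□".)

Execution trace:
Initial: [even]0110
Step 1: δ(even, 0) = (even, 0, R) → 0[even]110
Step 2: δ(even, 1) = (odd, 1, R) → 01[odd]10
Step 3: δ(odd, 1) = (even, 1, R) → 011[even]0
Step 4: δ(even, 0) = (even, 0, R) → 0110[even]□
Step 5: δ(even, □) = (qA, □, R) → 0110□[qA]□

The machine reaches the accept state qA and halts.

Final tape (ignoring leading/trailing blanks): 0110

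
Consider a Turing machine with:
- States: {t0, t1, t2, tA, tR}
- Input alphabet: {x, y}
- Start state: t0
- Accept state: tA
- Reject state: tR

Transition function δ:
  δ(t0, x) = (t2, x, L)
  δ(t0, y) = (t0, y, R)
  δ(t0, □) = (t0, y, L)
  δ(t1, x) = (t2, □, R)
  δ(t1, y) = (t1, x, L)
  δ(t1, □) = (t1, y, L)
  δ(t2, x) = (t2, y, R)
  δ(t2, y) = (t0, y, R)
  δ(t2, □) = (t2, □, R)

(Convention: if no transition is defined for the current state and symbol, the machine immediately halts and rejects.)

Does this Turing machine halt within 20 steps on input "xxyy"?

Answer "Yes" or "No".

Execution trace:
Initial: [t0]xxyy
Step 1: δ(t0, x) = (t2, x, L) → [t2]□xxyy
Step 2: δ(t2, □) = (t2, □, R) → □[t2]xxyy
Step 3: δ(t2, x) = (t2, y, R) → □y[t2]xyy
Step 4: δ(t2, x) = (t2, y, R) → □yy[t2]yy
Step 5: δ(t2, y) = (t0, y, R) → □yyy[t0]y
Step 6: δ(t0, y) = (t0, y, R) → □yyyy[t0]□
Step 7: δ(t0, □) = (t0, y, L) → □yyy[t0]yy
Step 8: δ(t0, y) = (t0, y, R) → □yyyy[t0]y
Step 9: δ(t0, y) = (t0, y, R) → □yyyyy[t0]□
Step 10: δ(t0, □) = (t0, y, L) → □yyyy[t0]yy
Step 11: δ(t0, y) = (t0, y, R) → □yyyyy[t0]y
Step 12: δ(t0, y) = (t0, y, R) → □yyyyyy[t0]□
Step 13: δ(t0, □) = (t0, y, L) → □yyyyy[t0]yy
Step 14: δ(t0, y) = (t0, y, R) → □yyyyyy[t0]y
Step 15: δ(t0, y) = (t0, y, R) → □yyyyyyy[t0]□
Step 16: δ(t0, □) = (t0, y, L) → □yyyyyy[t0]yy
Step 17: δ(t0, y) = (t0, y, R) → □yyyyyyy[t0]y
Step 18: δ(t0, y) = (t0, y, R) → □yyyyyyyy[t0]□
Step 19: δ(t0, □) = (t0, y, L) → □yyyyyyy[t0]yy
Step 20: δ(t0, y) = (t0, y, R) → □yyyyyyyy[t0]y

The machine has not reached a halting state after 20 steps.
The machine did not halt within the 20-step bound.

Answer: No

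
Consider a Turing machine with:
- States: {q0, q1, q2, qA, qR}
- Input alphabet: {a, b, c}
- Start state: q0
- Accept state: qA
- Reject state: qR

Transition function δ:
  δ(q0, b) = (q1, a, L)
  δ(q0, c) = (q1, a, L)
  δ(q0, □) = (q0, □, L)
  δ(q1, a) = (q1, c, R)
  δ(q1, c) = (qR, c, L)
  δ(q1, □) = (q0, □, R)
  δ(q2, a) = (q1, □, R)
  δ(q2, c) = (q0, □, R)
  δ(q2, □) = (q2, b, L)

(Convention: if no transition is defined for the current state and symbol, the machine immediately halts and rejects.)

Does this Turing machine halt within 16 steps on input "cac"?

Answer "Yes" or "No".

Execution trace:
Initial: [q0]cac
Step 1: δ(q0, c) = (q1, a, L) → [q1]□aac
Step 2: δ(q1, □) = (q0, □, R) → □[q0]aac

No transition is defined for δ(q0, a). By convention the machine halts and rejects.
The machine halted after 2 steps (within the 16-step bound).

Answer: Yes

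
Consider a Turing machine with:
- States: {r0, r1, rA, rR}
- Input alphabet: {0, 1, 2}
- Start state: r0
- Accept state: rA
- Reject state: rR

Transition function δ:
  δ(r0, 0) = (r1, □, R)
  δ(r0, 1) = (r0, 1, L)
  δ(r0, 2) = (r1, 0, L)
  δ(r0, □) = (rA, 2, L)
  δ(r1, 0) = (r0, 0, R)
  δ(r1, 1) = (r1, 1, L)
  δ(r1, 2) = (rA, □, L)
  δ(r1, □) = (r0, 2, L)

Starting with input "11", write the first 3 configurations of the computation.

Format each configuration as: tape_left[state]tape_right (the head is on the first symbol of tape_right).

Transitions applied:
Step 1: δ(r0, 1) = (r0, 1, L)
Step 2: δ(r0, □) = (rA, 2, L)

The first 3 configurations are:
[r0]11 ⊢ [r0]□11 ⊢ [rA]□211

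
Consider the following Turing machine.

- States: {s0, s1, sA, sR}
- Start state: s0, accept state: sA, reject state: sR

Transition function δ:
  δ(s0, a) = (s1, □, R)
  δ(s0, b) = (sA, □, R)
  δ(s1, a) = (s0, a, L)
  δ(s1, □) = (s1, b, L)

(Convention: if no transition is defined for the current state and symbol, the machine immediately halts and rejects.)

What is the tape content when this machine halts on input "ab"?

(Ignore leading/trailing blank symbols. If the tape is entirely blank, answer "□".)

Execution trace:
Initial: [s0]ab
Step 1: δ(s0, a) = (s1, □, R) → □[s1]b

No transition is defined for δ(s1, b). By convention the machine halts and rejects.

Final tape (ignoring leading/trailing blanks): b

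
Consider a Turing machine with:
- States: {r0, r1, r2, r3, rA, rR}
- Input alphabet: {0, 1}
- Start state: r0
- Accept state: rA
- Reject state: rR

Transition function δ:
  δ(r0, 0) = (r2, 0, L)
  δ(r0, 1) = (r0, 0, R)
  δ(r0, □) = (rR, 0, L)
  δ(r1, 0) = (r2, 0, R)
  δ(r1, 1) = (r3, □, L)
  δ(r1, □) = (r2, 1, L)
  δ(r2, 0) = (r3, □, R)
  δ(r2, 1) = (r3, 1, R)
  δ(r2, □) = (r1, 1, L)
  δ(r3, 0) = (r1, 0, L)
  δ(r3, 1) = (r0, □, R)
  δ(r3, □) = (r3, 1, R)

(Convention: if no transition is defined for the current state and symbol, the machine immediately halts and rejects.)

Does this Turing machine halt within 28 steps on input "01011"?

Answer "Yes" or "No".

Execution trace:
Initial: [r0]01011
Step 1: δ(r0, 0) = (r2, 0, L) → [r2]□01011
Step 2: δ(r2, □) = (r1, 1, L) → [r1]□101011
Step 3: δ(r1, □) = (r2, 1, L) → [r2]□1101011
Step 4: δ(r2, □) = (r1, 1, L) → [r1]□11101011
Step 5: δ(r1, □) = (r2, 1, L) → [r2]□111101011
Step 6: δ(r2, □) = (r1, 1, L) → [r1]□1111101011
Step 7: δ(r1, □) = (r2, 1, L) → [r2]□11111101011
Step 8: δ(r2, □) = (r1, 1, L) → [r1]□111111101011
Step 9: δ(r1, □) = (r2, 1, L) → [r2]□1111111101011
Step 10: δ(r2, □) = (r1, 1, L) → [r1]□11111111101011
Step 11: δ(r1, □) = (r2, 1, L) → [r2]□111111111101011
Step 12: δ(r2, □) = (r1, 1, L) → [r1]□1111111111101011
Step 13: δ(r1, □) = (r2, 1, L) → [r2]□11111111111101011
Step 14: δ(r2, □) = (r1, 1, L) → [r1]□111111111111101011
Step 15: δ(r1, □) = (r2, 1, L) → [r2]□1111111111111101011
Step 16: δ(r2, □) = (r1, 1, L) → [r1]□11111111111111101011
Step 17: δ(r1, □) = (r2, 1, L) → [r2]□111111111111111101011
Step 18: δ(r2, □) = (r1, 1, L) → [r1]□1111111111111111101011
Step 19: δ(r1, □) = (r2, 1, L) → [r2]□11111111111111111101011
Step 20: δ(r2, □) = (r1, 1, L) → [r1]□111111111111111111101011
Step 21: δ(r1, □) = (r2, 1, L) → [r2]□1111111111111111111101011
Step 22: δ(r2, □) = (r1, 1, L) → [r1]□11111111111111111111101011
Step 23: δ(r1, □) = (r2, 1, L) → [r2]□111111111111111111111101011
Step 24: δ(r2, □) = (r1, 1, L) → [r1]□1111111111111111111111101011
Step 25: δ(r1, □) = (r2, 1, L) → [r2]□11111111111111111111111101011
Step 26: δ(r2, □) = (r1, 1, L) → [r1]□111111111111111111111111101011
Step 27: δ(r1, □) = (r2, 1, L) → [r2]□1111111111111111111111111101011
Step 28: δ(r2, □) = (r1, 1, L) → [r1]□11111111111111111111111111101011

The machine has not reached a halting state after 28 steps.
The machine did not halt within the 28-step bound.

Answer: No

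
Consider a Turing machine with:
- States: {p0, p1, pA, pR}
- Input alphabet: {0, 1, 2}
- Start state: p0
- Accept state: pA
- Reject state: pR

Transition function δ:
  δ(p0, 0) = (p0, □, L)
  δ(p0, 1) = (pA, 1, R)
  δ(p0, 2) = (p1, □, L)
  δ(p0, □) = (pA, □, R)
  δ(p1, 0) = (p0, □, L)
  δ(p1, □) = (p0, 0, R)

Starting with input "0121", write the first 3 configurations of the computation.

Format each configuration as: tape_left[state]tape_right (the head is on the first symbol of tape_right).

Transitions applied:
Step 1: δ(p0, 0) = (p0, □, L)
Step 2: δ(p0, □) = (pA, □, R)

The first 3 configurations are:
[p0]0121 ⊢ [p0]□□121 ⊢ □[pA]□121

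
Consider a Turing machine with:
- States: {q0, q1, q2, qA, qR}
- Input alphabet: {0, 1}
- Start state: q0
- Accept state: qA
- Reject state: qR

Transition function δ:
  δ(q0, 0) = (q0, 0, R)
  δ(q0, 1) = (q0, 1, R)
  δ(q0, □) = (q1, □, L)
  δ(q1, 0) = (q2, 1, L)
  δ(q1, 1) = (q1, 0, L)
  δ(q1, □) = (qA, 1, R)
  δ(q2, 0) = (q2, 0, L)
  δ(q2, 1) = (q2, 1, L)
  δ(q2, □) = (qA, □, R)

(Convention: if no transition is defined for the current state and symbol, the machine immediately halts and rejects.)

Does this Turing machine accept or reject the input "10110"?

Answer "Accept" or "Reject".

Execution trace:
Initial: [q0]10110
Step 1: δ(q0, 1) = (q0, 1, R) → 1[q0]0110
Step 2: δ(q0, 0) = (q0, 0, R) → 10[q0]110
Step 3: δ(q0, 1) = (q0, 1, R) → 101[q0]10
Step 4: δ(q0, 1) = (q0, 1, R) → 1011[q0]0
Step 5: δ(q0, 0) = (q0, 0, R) → 10110[q0]□
Step 6: δ(q0, □) = (q1, □, L) → 1011[q1]0□
Step 7: δ(q1, 0) = (q2, 1, L) → 101[q2]11□
Step 8: δ(q2, 1) = (q2, 1, L) → 10[q2]111□
Step 9: δ(q2, 1) = (q2, 1, L) → 1[q2]0111□
Step 10: δ(q2, 0) = (q2, 0, L) → [q2]10111□
Step 11: δ(q2, 1) = (q2, 1, L) → [q2]□10111□
Step 12: δ(q2, □) = (qA, □, R) → □[qA]10111□

The machine reaches the accept state qA and halts.

Answer: Accept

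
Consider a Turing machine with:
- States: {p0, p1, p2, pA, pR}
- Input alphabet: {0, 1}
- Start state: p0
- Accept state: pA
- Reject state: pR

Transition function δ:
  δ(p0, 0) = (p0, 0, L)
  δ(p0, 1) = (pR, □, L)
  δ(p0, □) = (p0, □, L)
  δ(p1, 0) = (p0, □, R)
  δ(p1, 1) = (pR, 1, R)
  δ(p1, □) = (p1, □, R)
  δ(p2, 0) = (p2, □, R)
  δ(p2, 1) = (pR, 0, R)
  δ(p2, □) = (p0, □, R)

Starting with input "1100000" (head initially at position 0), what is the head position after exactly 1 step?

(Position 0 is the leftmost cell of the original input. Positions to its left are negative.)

Execution trace (head position shown):
Step 0: [p0]1100000  (head at position 0)
Step 1: move left → [pR]□□100000  (head at position -1)

After 1 step, the head is at position -1.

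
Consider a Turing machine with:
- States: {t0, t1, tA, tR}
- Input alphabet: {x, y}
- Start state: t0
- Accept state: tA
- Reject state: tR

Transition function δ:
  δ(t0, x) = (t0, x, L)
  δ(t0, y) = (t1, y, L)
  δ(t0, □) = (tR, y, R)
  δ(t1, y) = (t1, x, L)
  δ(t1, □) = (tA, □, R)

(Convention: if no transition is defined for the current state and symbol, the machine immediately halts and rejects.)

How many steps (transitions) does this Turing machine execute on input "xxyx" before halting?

Execution trace:
Initial: [t0]xxyx
Step 1: δ(t0, x) = (t0, x, L) → [t0]□xxyx
Step 2: δ(t0, □) = (tR, y, R) → y[tR]xxyx

The machine reaches the reject state tR and halts.

The machine executed 2 steps before halting.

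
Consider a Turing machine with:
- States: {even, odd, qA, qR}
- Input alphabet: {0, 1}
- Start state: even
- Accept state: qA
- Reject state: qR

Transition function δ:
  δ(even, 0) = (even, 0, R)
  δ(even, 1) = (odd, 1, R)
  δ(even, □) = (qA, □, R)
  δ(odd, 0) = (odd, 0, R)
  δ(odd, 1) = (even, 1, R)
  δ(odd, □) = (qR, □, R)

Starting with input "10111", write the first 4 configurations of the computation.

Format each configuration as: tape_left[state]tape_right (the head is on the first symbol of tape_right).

Transitions applied:
Step 1: δ(even, 1) = (odd, 1, R)
Step 2: δ(odd, 0) = (odd, 0, R)
Step 3: δ(odd, 1) = (even, 1, R)

The first 4 configurations are:
[even]10111 ⊢ 1[odd]0111 ⊢ 10[odd]111 ⊢ 101[even]11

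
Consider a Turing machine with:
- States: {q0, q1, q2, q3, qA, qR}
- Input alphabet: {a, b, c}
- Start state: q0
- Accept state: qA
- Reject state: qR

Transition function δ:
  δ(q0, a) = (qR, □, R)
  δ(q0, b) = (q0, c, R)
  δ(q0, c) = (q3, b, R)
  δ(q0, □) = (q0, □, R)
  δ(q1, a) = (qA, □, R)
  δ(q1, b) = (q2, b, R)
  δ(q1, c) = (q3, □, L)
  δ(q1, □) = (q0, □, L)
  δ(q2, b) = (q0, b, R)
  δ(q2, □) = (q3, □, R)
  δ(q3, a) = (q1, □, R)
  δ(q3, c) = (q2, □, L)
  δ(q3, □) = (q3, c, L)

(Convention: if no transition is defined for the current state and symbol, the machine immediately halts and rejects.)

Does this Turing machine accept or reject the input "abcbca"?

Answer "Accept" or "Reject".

Execution trace:
Initial: [q0]abcbca
Step 1: δ(q0, a) = (qR, □, R) → □[qR]bcbca

The machine reaches the reject state qR and halts.

Answer: Reject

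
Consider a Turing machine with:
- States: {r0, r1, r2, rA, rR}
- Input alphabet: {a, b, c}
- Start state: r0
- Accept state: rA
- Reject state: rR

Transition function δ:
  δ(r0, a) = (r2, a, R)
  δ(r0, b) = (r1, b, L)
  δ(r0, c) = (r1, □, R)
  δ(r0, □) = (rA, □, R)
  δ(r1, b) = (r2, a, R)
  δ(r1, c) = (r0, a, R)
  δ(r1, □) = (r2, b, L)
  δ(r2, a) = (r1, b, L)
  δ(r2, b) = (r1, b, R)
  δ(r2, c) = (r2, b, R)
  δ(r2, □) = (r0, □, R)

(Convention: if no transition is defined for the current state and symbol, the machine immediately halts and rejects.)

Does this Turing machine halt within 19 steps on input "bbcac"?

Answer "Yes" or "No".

Execution trace:
Initial: [r0]bbcac
Step 1: δ(r0, b) = (r1, b, L) → [r1]□bbcac
Step 2: δ(r1, □) = (r2, b, L) → [r2]□bbbcac
Step 3: δ(r2, □) = (r0, □, R) → □[r0]bbbcac
Step 4: δ(r0, b) = (r1, b, L) → [r1]□bbbcac
Step 5: δ(r1, □) = (r2, b, L) → [r2]□bbbbcac
Step 6: δ(r2, □) = (r0, □, R) → □[r0]bbbbcac
Step 7: δ(r0, b) = (r1, b, L) → [r1]□bbbbcac
Step 8: δ(r1, □) = (r2, b, L) → [r2]□bbbbbcac
Step 9: δ(r2, □) = (r0, □, R) → □[r0]bbbbbcac
Step 10: δ(r0, b) = (r1, b, L) → [r1]□bbbbbcac
Step 11: δ(r1, □) = (r2, b, L) → [r2]□bbbbbbcac
Step 12: δ(r2, □) = (r0, □, R) → □[r0]bbbbbbcac
Step 13: δ(r0, b) = (r1, b, L) → [r1]□bbbbbbcac
Step 14: δ(r1, □) = (r2, b, L) → [r2]□bbbbbbbcac
Step 15: δ(r2, □) = (r0, □, R) → □[r0]bbbbbbbcac
Step 16: δ(r0, b) = (r1, b, L) → [r1]□bbbbbbbcac
Step 17: δ(r1, □) = (r2, b, L) → [r2]□bbbbbbbbcac
Step 18: δ(r2, □) = (r0, □, R) → □[r0]bbbbbbbbcac
Step 19: δ(r0, b) = (r1, b, L) → [r1]□bbbbbbbbcac

The machine has not reached a halting state after 19 steps.
The machine did not halt within the 19-step bound.

Answer: No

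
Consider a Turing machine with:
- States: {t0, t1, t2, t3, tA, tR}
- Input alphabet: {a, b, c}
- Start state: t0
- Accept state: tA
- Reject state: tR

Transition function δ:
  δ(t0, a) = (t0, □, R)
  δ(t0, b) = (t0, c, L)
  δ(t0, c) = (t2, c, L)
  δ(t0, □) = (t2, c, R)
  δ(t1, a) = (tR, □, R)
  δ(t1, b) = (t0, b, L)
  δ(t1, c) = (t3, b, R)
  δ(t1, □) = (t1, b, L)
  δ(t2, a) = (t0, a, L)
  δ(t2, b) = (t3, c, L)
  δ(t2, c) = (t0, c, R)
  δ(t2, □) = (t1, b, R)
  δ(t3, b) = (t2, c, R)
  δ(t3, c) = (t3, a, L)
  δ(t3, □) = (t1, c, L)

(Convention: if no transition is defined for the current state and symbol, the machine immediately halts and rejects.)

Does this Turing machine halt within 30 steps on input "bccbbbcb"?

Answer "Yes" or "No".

Execution trace:
Initial: [t0]bccbbbcb
Step 1: δ(t0, b) = (t0, c, L) → [t0]□cccbbbcb
Step 2: δ(t0, □) = (t2, c, R) → c[t2]cccbbbcb
Step 3: δ(t2, c) = (t0, c, R) → cc[t0]ccbbbcb
Step 4: δ(t0, c) = (t2, c, L) → c[t2]cccbbbcb
Step 5: δ(t2, c) = (t0, c, R) → cc[t0]ccbbbcb
Step 6: δ(t0, c) = (t2, c, L) → c[t2]cccbbbcb
Step 7: δ(t2, c) = (t0, c, R) → cc[t0]ccbbbcb
Step 8: δ(t0, c) = (t2, c, L) → c[t2]cccbbbcb
Step 9: δ(t2, c) = (t0, c, R) → cc[t0]ccbbbcb
Step 10: δ(t0, c) = (t2, c, L) → c[t2]cccbbbcb
Step 11: δ(t2, c) = (t0, c, R) → cc[t0]ccbbbcb
Step 12: δ(t0, c) = (t2, c, L) → c[t2]cccbbbcb
Step 13: δ(t2, c) = (t0, c, R) → cc[t0]ccbbbcb
Step 14: δ(t0, c) = (t2, c, L) → c[t2]cccbbbcb
Step 15: δ(t2, c) = (t0, c, R) → cc[t0]ccbbbcb
Step 16: δ(t0, c) = (t2, c, L) → c[t2]cccbbbcb
Step 17: δ(t2, c) = (t0, c, R) → cc[t0]ccbbbcb
Step 18: δ(t0, c) = (t2, c, L) → c[t2]cccbbbcb
Step 19: δ(t2, c) = (t0, c, R) → cc[t0]ccbbbcb
Step 20: δ(t0, c) = (t2, c, L) → c[t2]cccbbbcb
Step 21: δ(t2, c) = (t0, c, R) → cc[t0]ccbbbcb
Step 22: δ(t0, c) = (t2, c, L) → c[t2]cccbbbcb
Step 23: δ(t2, c) = (t0, c, R) → cc[t0]ccbbbcb
Step 24: δ(t0, c) = (t2, c, L) → c[t2]cccbbbcb
Step 25: δ(t2, c) = (t0, c, R) → cc[t0]ccbbbcb
Step 26: δ(t0, c) = (t2, c, L) → c[t2]cccbbbcb
Step 27: δ(t2, c) = (t0, c, R) → cc[t0]ccbbbcb
Step 28: δ(t0, c) = (t2, c, L) → c[t2]cccbbbcb
Step 29: δ(t2, c) = (t0, c, R) → cc[t0]ccbbbcb
Step 30: δ(t0, c) = (t2, c, L) → c[t2]cccbbbcb

The machine has not reached a halting state after 30 steps.
The machine did not halt within the 30-step bound.

Answer: No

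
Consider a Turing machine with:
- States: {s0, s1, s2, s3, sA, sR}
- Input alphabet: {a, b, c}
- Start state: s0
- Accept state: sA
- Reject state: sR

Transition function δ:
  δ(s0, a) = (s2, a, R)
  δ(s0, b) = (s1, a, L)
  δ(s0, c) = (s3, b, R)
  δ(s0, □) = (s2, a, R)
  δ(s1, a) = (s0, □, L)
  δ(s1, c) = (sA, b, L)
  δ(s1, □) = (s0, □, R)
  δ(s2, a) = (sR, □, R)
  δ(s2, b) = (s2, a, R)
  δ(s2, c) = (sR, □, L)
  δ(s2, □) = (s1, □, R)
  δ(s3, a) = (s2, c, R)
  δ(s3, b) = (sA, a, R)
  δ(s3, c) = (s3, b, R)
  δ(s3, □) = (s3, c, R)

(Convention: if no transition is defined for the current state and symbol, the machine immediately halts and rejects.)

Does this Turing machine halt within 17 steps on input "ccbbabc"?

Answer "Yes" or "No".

Execution trace:
Initial: [s0]ccbbabc
Step 1: δ(s0, c) = (s3, b, R) → b[s3]cbbabc
Step 2: δ(s3, c) = (s3, b, R) → bb[s3]bbabc
Step 3: δ(s3, b) = (sA, a, R) → bba[sA]babc

The machine reaches the accept state sA and halts.
The machine halted after 3 steps (within the 17-step bound).

Answer: Yes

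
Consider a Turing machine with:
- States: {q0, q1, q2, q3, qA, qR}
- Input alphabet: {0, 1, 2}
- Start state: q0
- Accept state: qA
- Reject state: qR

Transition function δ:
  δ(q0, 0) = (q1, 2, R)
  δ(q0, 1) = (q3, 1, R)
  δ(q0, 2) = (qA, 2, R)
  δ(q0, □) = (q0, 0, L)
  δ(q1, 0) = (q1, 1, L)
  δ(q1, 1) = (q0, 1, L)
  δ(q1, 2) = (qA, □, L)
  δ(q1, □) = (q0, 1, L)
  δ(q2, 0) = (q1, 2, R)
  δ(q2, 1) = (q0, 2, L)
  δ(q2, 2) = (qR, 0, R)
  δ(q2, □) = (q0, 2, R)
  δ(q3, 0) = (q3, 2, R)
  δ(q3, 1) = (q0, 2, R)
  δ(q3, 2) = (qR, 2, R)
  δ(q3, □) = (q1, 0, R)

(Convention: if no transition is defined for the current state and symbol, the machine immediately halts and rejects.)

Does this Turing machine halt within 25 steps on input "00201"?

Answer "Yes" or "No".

Execution trace:
Initial: [q0]00201
Step 1: δ(q0, 0) = (q1, 2, R) → 2[q1]0201
Step 2: δ(q1, 0) = (q1, 1, L) → [q1]21201
Step 3: δ(q1, 2) = (qA, □, L) → [qA]□□1201

The machine reaches the accept state qA and halts.
The machine halted after 3 steps (within the 25-step bound).

Answer: Yes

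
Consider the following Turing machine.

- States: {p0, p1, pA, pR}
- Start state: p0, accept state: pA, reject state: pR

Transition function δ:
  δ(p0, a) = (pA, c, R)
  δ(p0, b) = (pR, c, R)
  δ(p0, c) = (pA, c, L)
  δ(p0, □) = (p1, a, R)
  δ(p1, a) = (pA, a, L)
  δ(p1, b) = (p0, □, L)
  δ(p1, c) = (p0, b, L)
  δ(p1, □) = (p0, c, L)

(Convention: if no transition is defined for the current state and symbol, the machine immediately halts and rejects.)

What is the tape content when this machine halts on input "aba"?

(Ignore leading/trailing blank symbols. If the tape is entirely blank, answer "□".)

Execution trace:
Initial: [p0]aba
Step 1: δ(p0, a) = (pA, c, R) → c[pA]ba

The machine reaches the accept state pA and halts.

Final tape (ignoring leading/trailing blanks): cba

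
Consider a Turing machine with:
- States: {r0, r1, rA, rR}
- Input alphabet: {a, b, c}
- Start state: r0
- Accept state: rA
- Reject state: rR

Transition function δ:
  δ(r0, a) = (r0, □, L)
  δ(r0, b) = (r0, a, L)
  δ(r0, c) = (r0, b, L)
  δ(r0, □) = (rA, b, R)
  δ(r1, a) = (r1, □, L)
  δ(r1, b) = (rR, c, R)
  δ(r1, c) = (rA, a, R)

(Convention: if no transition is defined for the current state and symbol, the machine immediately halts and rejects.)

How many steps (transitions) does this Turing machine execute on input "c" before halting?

Execution trace:
Initial: [r0]c
Step 1: δ(r0, c) = (r0, b, L) → [r0]□b
Step 2: δ(r0, □) = (rA, b, R) → b[rA]b

The machine reaches the accept state rA and halts.

The machine executed 2 steps before halting.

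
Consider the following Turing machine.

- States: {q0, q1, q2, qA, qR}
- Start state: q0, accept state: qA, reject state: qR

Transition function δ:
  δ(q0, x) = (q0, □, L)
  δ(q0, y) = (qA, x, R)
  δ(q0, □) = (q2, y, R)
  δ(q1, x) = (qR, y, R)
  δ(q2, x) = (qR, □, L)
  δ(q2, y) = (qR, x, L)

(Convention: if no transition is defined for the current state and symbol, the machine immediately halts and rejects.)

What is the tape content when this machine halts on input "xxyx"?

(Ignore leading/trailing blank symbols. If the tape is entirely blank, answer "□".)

Execution trace:
Initial: [q0]xxyx
Step 1: δ(q0, x) = (q0, □, L) → [q0]□□xyx
Step 2: δ(q0, □) = (q2, y, R) → y[q2]□xyx

No transition is defined for δ(q2, □). By convention the machine halts and rejects.

Final tape (ignoring leading/trailing blanks): y□xyx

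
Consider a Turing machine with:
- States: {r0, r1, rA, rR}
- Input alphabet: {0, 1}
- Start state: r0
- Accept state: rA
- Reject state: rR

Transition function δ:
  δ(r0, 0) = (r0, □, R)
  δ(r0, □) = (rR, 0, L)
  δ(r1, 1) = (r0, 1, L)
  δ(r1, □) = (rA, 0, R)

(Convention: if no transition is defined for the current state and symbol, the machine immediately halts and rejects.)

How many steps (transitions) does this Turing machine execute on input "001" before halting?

Execution trace:
Initial: [r0]001
Step 1: δ(r0, 0) = (r0, □, R) → □[r0]01
Step 2: δ(r0, 0) = (r0, □, R) → □□[r0]1

No transition is defined for δ(r0, 1). By convention the machine halts and rejects.

The machine executed 2 steps before halting.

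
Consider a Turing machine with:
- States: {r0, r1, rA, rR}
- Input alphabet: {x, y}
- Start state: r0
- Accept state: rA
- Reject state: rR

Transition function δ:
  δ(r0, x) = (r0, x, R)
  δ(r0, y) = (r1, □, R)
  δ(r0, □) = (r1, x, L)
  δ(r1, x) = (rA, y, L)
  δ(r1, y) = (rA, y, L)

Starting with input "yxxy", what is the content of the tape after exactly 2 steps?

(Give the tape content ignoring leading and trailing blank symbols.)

Execution trace:
Initial: [r0]yxxy
Step 1: δ(r0, y) = (r1, □, R) → □[r1]xxy
Step 2: δ(r1, x) = (rA, y, L) → [rA]□yxy

The machine reaches the accept state rA and halts.

After 2 steps, the tape (ignoring leading/trailing blanks) is: yxy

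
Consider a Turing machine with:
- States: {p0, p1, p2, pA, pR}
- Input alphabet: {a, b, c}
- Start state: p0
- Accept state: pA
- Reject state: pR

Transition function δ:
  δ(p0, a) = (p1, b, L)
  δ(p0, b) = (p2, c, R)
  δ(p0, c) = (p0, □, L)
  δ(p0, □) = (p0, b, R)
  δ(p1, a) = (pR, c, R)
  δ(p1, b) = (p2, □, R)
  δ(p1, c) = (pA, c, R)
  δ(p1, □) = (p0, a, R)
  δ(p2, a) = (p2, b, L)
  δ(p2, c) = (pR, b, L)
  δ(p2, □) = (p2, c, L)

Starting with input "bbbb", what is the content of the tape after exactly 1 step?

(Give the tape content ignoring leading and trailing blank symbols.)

Execution trace:
Initial: [p0]bbbb
Step 1: δ(p0, b) = (p2, c, R) → c[p2]bbb

No transition is defined for δ(p2, b). By convention the machine halts and rejects.

After 1 step, the tape (ignoring leading/trailing blanks) is: cbbb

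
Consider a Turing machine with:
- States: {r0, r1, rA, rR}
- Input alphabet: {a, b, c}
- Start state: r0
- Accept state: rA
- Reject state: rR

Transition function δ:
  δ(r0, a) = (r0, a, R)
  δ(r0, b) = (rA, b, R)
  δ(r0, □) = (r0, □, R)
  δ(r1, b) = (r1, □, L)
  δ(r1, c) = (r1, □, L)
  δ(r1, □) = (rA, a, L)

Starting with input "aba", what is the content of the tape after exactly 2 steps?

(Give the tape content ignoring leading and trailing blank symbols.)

Execution trace:
Initial: [r0]aba
Step 1: δ(r0, a) = (r0, a, R) → a[r0]ba
Step 2: δ(r0, b) = (rA, b, R) → ab[rA]a

The machine reaches the accept state rA and halts.

After 2 steps, the tape (ignoring leading/trailing blanks) is: aba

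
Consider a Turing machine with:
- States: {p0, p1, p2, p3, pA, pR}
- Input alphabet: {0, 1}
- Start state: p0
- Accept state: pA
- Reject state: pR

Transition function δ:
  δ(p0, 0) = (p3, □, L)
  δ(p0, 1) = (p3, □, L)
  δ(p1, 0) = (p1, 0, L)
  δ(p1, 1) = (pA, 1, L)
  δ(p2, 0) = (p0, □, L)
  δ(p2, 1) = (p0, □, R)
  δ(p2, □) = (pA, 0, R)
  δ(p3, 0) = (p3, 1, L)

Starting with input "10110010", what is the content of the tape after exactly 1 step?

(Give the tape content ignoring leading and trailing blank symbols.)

Execution trace:
Initial: [p0]10110010
Step 1: δ(p0, 1) = (p3, □, L) → [p3]□□0110010

No transition is defined for δ(p3, □). By convention the machine halts and rejects.

After 1 step, the tape (ignoring leading/trailing blanks) is: 0110010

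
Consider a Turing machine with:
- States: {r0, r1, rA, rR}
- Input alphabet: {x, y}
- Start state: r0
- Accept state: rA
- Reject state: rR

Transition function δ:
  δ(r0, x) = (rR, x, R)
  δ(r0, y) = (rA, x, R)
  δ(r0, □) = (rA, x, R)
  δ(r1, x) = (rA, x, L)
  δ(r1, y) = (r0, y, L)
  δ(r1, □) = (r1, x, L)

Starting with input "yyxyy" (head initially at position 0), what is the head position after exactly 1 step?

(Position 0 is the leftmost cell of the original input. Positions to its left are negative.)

Execution trace (head position shown):
Step 0: [r0]yyxyy  (head at position 0)
Step 1: move right → x[rA]yxyy  (head at position 1)

After 1 step, the head is at position 1.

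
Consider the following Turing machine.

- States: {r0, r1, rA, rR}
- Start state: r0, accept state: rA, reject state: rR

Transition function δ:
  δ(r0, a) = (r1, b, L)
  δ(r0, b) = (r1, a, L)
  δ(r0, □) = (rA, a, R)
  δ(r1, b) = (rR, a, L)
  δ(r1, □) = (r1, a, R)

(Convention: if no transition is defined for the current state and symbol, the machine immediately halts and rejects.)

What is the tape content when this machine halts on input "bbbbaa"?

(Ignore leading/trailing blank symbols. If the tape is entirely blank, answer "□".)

Execution trace:
Initial: [r0]bbbbaa
Step 1: δ(r0, b) = (r1, a, L) → [r1]□abbbaa
Step 2: δ(r1, □) = (r1, a, R) → a[r1]abbbaa

No transition is defined for δ(r1, a). By convention the machine halts and rejects.

Final tape (ignoring leading/trailing blanks): aabbbaa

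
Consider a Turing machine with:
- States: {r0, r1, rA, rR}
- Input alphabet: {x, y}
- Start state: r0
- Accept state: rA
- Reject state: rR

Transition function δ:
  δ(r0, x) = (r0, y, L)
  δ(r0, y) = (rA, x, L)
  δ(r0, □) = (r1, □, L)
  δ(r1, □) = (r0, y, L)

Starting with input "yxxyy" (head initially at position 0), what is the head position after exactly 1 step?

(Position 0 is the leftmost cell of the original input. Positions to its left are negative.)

Execution trace (head position shown):
Step 0: [r0]yxxyy  (head at position 0)
Step 1: move left → [rA]□xxxyy  (head at position -1)

After 1 step, the head is at position -1.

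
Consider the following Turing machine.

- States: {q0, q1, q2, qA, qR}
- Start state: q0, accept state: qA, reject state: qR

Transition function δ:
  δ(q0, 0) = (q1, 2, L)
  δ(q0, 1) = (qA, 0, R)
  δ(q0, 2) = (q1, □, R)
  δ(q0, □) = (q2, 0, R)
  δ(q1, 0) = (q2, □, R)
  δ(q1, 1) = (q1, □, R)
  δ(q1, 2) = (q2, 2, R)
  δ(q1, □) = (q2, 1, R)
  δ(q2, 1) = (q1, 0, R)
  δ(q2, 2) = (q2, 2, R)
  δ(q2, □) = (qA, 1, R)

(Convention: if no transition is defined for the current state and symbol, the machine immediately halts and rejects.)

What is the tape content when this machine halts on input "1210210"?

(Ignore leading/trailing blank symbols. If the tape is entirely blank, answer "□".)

Execution trace:
Initial: [q0]1210210
Step 1: δ(q0, 1) = (qA, 0, R) → 0[qA]210210

The machine reaches the accept state qA and halts.

Final tape (ignoring leading/trailing blanks): 0210210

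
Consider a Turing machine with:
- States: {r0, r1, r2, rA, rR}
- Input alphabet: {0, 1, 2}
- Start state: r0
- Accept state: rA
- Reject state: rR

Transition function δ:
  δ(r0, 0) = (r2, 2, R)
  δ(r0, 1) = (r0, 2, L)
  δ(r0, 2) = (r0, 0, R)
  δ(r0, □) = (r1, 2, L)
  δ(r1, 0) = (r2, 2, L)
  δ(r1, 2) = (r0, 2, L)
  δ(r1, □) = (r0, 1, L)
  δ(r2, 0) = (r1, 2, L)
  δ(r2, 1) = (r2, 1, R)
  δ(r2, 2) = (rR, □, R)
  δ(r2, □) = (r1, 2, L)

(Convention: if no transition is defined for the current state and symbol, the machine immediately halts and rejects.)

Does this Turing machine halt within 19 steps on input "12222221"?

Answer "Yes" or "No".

Execution trace:
Initial: [r0]12222221
Step 1: δ(r0, 1) = (r0, 2, L) → [r0]□22222221
Step 2: δ(r0, □) = (r1, 2, L) → [r1]□222222221
Step 3: δ(r1, □) = (r0, 1, L) → [r0]□1222222221
Step 4: δ(r0, □) = (r1, 2, L) → [r1]□21222222221
Step 5: δ(r1, □) = (r0, 1, L) → [r0]□121222222221
Step 6: δ(r0, □) = (r1, 2, L) → [r1]□2121222222221
Step 7: δ(r1, □) = (r0, 1, L) → [r0]□12121222222221
Step 8: δ(r0, □) = (r1, 2, L) → [r1]□212121222222221
Step 9: δ(r1, □) = (r0, 1, L) → [r0]□1212121222222221
Step 10: δ(r0, □) = (r1, 2, L) → [r1]□21212121222222221
Step 11: δ(r1, □) = (r0, 1, L) → [r0]□121212121222222221
Step 12: δ(r0, □) = (r1, 2, L) → [r1]□2121212121222222221
Step 13: δ(r1, □) = (r0, 1, L) → [r0]□12121212121222222221
Step 14: δ(r0, □) = (r1, 2, L) → [r1]□212121212121222222221
Step 15: δ(r1, □) = (r0, 1, L) → [r0]□1212121212121222222221
Step 16: δ(r0, □) = (r1, 2, L) → [r1]□21212121212121222222221
Step 17: δ(r1, □) = (r0, 1, L) → [r0]□121212121212121222222221
Step 18: δ(r0, □) = (r1, 2, L) → [r1]□2121212121212121222222221
Step 19: δ(r1, □) = (r0, 1, L) → [r0]□12121212121212121222222221

The machine has not reached a halting state after 19 steps.
The machine did not halt within the 19-step bound.

Answer: No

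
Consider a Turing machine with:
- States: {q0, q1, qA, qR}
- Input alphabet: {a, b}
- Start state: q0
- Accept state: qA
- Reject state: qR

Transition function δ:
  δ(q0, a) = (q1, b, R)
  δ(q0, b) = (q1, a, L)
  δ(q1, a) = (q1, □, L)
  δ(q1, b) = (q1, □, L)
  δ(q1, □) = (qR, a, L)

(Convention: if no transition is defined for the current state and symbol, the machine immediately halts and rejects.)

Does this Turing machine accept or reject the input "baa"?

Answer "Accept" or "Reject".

Execution trace:
Initial: [q0]baa
Step 1: δ(q0, b) = (q1, a, L) → [q1]□aaa
Step 2: δ(q1, □) = (qR, a, L) → [qR]□aaaa

The machine reaches the reject state qR and halts.

Answer: Reject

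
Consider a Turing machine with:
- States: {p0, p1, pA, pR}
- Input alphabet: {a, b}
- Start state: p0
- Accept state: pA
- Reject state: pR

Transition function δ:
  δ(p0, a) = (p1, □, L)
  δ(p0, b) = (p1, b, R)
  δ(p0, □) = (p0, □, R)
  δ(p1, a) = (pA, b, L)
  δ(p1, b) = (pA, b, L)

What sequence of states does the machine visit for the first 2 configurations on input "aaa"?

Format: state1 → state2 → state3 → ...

Execution trace:
Initial: [p0]aaa
Step 1: δ(p0, a) = (p1, □, L) → [p1]□□aa

No transition is defined for δ(p1, □). By convention the machine halts and rejects.

State sequence: p0 → p1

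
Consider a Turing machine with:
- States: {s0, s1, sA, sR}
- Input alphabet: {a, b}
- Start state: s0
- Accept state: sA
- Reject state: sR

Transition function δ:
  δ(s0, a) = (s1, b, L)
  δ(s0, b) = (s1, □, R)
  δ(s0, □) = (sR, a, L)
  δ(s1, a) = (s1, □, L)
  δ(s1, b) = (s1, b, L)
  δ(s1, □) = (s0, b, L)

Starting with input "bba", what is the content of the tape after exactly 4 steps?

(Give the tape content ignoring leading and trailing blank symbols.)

Execution trace:
Initial: [s0]bba
Step 1: δ(s0, b) = (s1, □, R) → □[s1]ba
Step 2: δ(s1, b) = (s1, b, L) → [s1]□ba
Step 3: δ(s1, □) = (s0, b, L) → [s0]□bba
Step 4: δ(s0, □) = (sR, a, L) → [sR]□abba

The machine reaches the reject state sR and halts.

After 4 steps, the tape (ignoring leading/trailing blanks) is: abba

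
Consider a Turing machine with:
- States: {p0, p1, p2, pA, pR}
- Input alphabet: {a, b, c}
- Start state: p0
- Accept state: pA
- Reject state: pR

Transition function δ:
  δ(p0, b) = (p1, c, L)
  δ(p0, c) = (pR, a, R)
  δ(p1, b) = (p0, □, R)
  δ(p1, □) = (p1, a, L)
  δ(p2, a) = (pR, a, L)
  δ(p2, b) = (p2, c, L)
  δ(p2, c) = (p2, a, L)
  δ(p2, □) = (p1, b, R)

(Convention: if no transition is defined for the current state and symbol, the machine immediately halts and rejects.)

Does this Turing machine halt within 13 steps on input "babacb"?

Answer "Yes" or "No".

Execution trace:
Initial: [p0]babacb
Step 1: δ(p0, b) = (p1, c, L) → [p1]□cabacb
Step 2: δ(p1, □) = (p1, a, L) → [p1]□acabacb
Step 3: δ(p1, □) = (p1, a, L) → [p1]□aacabacb
Step 4: δ(p1, □) = (p1, a, L) → [p1]□aaacabacb
Step 5: δ(p1, □) = (p1, a, L) → [p1]□aaaacabacb
Step 6: δ(p1, □) = (p1, a, L) → [p1]□aaaaacabacb
Step 7: δ(p1, □) = (p1, a, L) → [p1]□aaaaaacabacb
Step 8: δ(p1, □) = (p1, a, L) → [p1]□aaaaaaacabacb
Step 9: δ(p1, □) = (p1, a, L) → [p1]□aaaaaaaacabacb
Step 10: δ(p1, □) = (p1, a, L) → [p1]□aaaaaaaaacabacb
Step 11: δ(p1, □) = (p1, a, L) → [p1]□aaaaaaaaaacabacb
Step 12: δ(p1, □) = (p1, a, L) → [p1]□aaaaaaaaaaacabacb
Step 13: δ(p1, □) = (p1, a, L) → [p1]□aaaaaaaaaaaacabacb

The machine has not reached a halting state after 13 steps.
The machine did not halt within the 13-step bound.

Answer: No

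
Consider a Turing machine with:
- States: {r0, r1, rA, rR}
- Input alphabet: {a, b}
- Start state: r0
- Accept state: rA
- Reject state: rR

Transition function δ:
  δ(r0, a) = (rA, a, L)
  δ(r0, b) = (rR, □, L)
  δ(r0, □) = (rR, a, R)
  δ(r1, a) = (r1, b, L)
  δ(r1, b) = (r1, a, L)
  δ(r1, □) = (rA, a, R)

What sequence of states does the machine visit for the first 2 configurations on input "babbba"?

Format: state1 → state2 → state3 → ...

Execution trace:
Initial: [r0]babbba
Step 1: δ(r0, b) = (rR, □, L) → [rR]□□abbba

The machine reaches the reject state rR and halts.

State sequence: r0 → rR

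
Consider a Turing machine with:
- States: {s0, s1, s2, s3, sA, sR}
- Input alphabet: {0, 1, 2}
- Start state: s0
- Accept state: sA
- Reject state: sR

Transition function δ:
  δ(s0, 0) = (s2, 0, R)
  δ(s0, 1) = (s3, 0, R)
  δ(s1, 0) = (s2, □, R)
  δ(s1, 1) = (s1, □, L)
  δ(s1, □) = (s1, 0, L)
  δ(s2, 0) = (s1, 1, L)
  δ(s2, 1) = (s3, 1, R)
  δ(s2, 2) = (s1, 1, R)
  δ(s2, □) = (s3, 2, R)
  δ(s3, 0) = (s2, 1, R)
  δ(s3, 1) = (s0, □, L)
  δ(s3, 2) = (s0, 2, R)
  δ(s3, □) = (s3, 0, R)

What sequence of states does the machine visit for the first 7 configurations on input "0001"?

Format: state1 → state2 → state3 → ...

Execution trace:
Initial: [s0]0001
Step 1: δ(s0, 0) = (s2, 0, R) → 0[s2]001
Step 2: δ(s2, 0) = (s1, 1, L) → [s1]0101
Step 3: δ(s1, 0) = (s2, □, R) → □[s2]101
Step 4: δ(s2, 1) = (s3, 1, R) → □1[s3]01
Step 5: δ(s3, 0) = (s2, 1, R) → □11[s2]1
Step 6: δ(s2, 1) = (s3, 1, R) → □111[s3]□

State sequence: s0 → s2 → s1 → s2 → s3 → s2 → s3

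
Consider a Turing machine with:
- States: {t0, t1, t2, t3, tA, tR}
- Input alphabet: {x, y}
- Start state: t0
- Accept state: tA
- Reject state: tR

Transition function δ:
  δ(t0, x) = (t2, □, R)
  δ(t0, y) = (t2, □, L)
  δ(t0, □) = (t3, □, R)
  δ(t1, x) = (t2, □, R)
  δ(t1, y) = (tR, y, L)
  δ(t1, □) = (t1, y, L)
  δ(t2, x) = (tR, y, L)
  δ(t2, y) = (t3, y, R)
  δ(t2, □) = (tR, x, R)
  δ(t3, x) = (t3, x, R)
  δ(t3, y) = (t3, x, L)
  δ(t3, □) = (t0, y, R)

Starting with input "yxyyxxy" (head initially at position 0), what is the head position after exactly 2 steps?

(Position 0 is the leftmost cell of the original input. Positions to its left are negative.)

Execution trace (head position shown):
Step 0: [t0]yxyyxxy  (head at position 0)
Step 1: move left → [t2]□□xyyxxy  (head at position -1)
Step 2: move right → x[tR]□xyyxxy  (head at position 0)

After 2 steps, the head is at position 0.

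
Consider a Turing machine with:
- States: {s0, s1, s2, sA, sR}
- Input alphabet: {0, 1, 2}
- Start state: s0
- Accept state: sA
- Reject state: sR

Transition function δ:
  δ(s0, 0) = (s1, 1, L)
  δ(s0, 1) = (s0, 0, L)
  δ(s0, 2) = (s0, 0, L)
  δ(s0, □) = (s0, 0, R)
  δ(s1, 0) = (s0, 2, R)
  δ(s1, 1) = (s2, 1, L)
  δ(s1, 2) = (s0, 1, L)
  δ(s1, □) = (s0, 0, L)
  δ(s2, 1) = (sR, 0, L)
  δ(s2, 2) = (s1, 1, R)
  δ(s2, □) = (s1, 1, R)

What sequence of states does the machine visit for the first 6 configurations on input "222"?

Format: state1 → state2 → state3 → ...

Execution trace:
Initial: [s0]222
Step 1: δ(s0, 2) = (s0, 0, L) → [s0]□022
Step 2: δ(s0, □) = (s0, 0, R) → 0[s0]022
Step 3: δ(s0, 0) = (s1, 1, L) → [s1]0122
Step 4: δ(s1, 0) = (s0, 2, R) → 2[s0]122
Step 5: δ(s0, 1) = (s0, 0, L) → [s0]2022

State sequence: s0 → s0 → s0 → s1 → s0 → s0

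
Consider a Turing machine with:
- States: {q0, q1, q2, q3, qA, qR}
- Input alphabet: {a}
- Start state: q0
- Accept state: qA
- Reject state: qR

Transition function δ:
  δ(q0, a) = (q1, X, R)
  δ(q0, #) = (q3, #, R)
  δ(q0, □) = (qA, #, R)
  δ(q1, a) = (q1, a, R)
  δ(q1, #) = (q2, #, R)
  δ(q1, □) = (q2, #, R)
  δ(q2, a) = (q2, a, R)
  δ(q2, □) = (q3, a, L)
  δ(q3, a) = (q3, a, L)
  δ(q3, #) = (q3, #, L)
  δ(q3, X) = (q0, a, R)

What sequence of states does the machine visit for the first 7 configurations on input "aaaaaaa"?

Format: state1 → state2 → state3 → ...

Execution trace:
Initial: [q0]aaaaaaa
Step 1: δ(q0, a) = (q1, X, R) → X[q1]aaaaaa
Step 2: δ(q1, a) = (q1, a, R) → Xa[q1]aaaaa
Step 3: δ(q1, a) = (q1, a, R) → Xaa[q1]aaaa
Step 4: δ(q1, a) = (q1, a, R) → Xaaa[q1]aaa
Step 5: δ(q1, a) = (q1, a, R) → Xaaaa[q1]aa
Step 6: δ(q1, a) = (q1, a, R) → Xaaaaa[q1]a

State sequence: q0 → q1 → q1 → q1 → q1 → q1 → q1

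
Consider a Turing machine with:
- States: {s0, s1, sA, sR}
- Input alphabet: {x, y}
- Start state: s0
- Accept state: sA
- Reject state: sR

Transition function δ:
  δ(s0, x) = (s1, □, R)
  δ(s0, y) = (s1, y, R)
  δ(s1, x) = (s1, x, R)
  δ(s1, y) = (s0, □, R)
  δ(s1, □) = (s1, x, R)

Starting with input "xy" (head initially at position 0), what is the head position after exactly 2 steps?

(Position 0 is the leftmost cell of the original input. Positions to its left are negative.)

Execution trace (head position shown):
Step 0: [s0]xy  (head at position 0)
Step 1: move right → □[s1]y  (head at position 1)
Step 2: move right → □□[s0]□  (head at position 2)

After 2 steps, the head is at position 2.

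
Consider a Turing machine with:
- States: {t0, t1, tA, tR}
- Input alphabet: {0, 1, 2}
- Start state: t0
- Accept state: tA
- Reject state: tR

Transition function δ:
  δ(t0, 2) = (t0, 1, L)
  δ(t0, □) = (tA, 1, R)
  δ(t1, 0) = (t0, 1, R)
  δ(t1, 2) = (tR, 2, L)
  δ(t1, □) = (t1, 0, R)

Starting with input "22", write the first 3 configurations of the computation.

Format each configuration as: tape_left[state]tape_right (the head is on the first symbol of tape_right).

Transitions applied:
Step 1: δ(t0, 2) = (t0, 1, L)
Step 2: δ(t0, □) = (tA, 1, R)

The first 3 configurations are:
[t0]22 ⊢ [t0]□12 ⊢ 1[tA]12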